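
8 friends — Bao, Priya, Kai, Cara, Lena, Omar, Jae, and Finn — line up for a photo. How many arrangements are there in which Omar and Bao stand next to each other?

10080

Glue Omar and Bao into one block (2 internal orders), leaving 7 units to arrange in a row.
That gives 2 × 7! = 2 × 5040 = 10080.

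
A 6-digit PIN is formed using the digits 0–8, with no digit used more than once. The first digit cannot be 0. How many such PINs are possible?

The first digit has 9−1 = 8 choices (anything except 0).
The remaining 5 digits are filled from the other 8 symbols without repetition: 8 × 7 × 6 × 5 × 4 = 6720.
Total: 8 × 6720 = 53760.

53760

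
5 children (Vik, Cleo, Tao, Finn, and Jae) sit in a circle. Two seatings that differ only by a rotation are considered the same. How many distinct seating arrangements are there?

24

Fix one person's seat to break rotational symmetry; the remaining 4 people can be arranged in (4)! = 24 ways.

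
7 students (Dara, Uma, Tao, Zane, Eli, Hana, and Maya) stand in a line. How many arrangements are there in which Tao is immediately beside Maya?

Treat {Tao, Maya} as a single unit. There are 6 units to order, and the pair itself can be ordered 2 ways.
That gives 2 × 6! = 2 × 720 = 1440.

1440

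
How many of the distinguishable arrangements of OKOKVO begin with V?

10

With the first slot taken by V, it remains to arrange the other 5 letters (OKOKO).
Those 5 letters have K appearing twice and O appearing 3 times, giving (5)!/(3!·2!) = 10.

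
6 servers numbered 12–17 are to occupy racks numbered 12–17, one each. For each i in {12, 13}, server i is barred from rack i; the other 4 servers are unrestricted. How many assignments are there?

504

Let Aᵢ (for i ∈ {12, 13}) be the placements that put server i in its forbidden rack. Any j of these fix j positions, leaving (6−j)! ways to fill the rest, and there are C(2,j) ways to pick which j.
By inclusion–exclusion, the number of valid placements is Σ_{j=0}^{2} (−1)^j C(2,j)·(6−j)!.
Computing: 720 − 240 + 24 = 504.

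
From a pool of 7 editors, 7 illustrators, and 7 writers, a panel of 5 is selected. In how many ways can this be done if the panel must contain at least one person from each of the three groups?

With no constraint there are C(21,5) = 20349 possible selections.
Selections missing a whole group: no editors → C(14,5) = 2002; no illustrators → C(14,5) = 2002; no writers → C(14,5) = 2002.
Add back selections omitting two groups (i.e. drawn from a single group): C(7,5) + C(7,5) + C(7,5) = 63.
By inclusion–exclusion: 20349 − 6006 + 63 = 14406.

14406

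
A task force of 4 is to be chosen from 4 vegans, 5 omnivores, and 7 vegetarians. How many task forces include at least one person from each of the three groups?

910

Total 4-person selections from all 16: C(16,4) = 1820.
Subtract selections that omit an entire group: no vegans → C(12,4) = 495; no omnivores → C(11,4) = 330; no vegetarians → C(9,4) = 126.
Add back selections omitting two groups (i.e. drawn from a single group): C(4,4) + C(5,4) + C(7,4) = 41.
By inclusion–exclusion: 1820 − 951 + 41 = 910.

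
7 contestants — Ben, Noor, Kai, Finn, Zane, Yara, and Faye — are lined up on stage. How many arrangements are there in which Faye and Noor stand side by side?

1440

Treat {Faye, Noor} as a single unit. There are 6 units to order, and the pair itself can be ordered 2 ways.
So the count is 2·(6)! = 1440.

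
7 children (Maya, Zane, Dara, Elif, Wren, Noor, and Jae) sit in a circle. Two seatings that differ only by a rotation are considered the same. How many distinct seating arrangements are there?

720

Around a circle, 7 distinct people have 7!/7 = (6)! = 720 rotationally distinct seatings.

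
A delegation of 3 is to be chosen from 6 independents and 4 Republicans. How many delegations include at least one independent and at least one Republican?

With no constraint there are C(10,3) = 120 possible selections.
Subtract selections that omit an entire group: no independents → C(4,3) = 4; no Republicans → C(6,3) = 20.
Both groups omitted at once is impossible, so 120 − 24 = 96.

96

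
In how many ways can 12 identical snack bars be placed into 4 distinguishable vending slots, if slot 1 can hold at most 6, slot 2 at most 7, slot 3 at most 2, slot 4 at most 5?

94

Without the upper bounds there are C(15,3) = 455 ways to split 12 among 4 vending slots.
Subtract solutions that violate a single cap (substitute x_i' = x_i − (cap_i+1)): x_1 ≥ 7 gives C(8,3) = 56; x_2 ≥ 8 gives C(7,3) = 35; x_3 ≥ 3 gives C(12,3) = 220; x_4 ≥ 6 gives C(9,3) = 84. Together 395.
Add back pairs where two caps are both exceeded: 0 + 10 + 0 + 4 + 0 + 20 = 34.
By inclusion–exclusion the count is 455 − 395 + 34 = 94.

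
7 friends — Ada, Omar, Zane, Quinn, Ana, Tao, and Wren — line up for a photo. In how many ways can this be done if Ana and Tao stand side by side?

1440

Place the 5 others and the Ana-Tao pair as 6 objects in a line; the pair has 2 internal arrangements.
So the count is 2·(6)! = 1440.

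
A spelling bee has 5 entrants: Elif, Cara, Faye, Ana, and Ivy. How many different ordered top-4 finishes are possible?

There are 5 choices for 1st place, 4 for 2nd, and so on down to 2 for position 4.
That gives 5 × 4 × 3 × 2 = 120.

120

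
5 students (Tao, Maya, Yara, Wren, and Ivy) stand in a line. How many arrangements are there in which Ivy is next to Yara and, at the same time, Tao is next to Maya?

24

Treat {Ivy,Yara} as one block (2 orders) and {Tao,Maya} as another (2 orders).
That leaves 3 units to arrange: 2 × 2 × 3! = 4 × 6 = 24.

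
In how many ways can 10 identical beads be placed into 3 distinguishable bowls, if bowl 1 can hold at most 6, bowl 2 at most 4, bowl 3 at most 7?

29

Without the upper bounds there are C(12,2) = 66 ways to split 10 among 3 bowls.
Subtract solutions that violate a single cap (substitute x_i' = x_i − (cap_i+1)): x_1 ≥ 7 gives C(5,2) = 10; x_2 ≥ 5 gives C(7,2) = 21; x_3 ≥ 8 gives C(4,2) = 6. Together 37.
No two caps can be exceeded simultaneously, so the pair terms are all 0.
By inclusion–exclusion the count is 66 − 37 + 0 = 29.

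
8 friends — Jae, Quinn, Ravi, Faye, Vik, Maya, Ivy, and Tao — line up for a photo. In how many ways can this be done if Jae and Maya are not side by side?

30240

There are 8! = 40320 arrangements in all. If Jae and Maya are adjacent, merging them into one block gives 2·(7)! = 10080 arrangements.
Complementary counting: 40320 − 10080 = 30240.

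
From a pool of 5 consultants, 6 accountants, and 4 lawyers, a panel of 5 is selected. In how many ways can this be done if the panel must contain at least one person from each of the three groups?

2170

Total 5-person selections from all 15: C(15,5) = 3003.
Selections missing a whole group: no consultants → C(10,5) = 252; no accountants → C(9,5) = 126; no lawyers → C(11,5) = 462.
Add back selections omitting two groups (i.e. drawn from a single group): C(5,5) + C(6,5) + C(4,5) = 7.
By inclusion–exclusion: 3003 − 840 + 7 = 2170.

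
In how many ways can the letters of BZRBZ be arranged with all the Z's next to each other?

Treat the 2 copies of Z as a single block. The multiset to arrange is then {ZZ, B, B, R}, 4 items in all.
That gives (4)!/(2!) = 12 arrangements.

12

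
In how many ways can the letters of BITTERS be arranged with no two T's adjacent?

Total arrangements of BITTERS: 7!/(2!) = 2520.
If the two T's are adjacent, glue them into one block, leaving 6 items to arrange: (6)! = 720 ways.
Subtracting, 2520 − 720 = 1800 arrangements keep the T's apart.

1800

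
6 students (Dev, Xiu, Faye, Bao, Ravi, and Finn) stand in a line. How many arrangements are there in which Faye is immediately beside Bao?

240

Glue Faye and Bao into one block (2 internal orders), leaving 5 units to arrange in a row.
So the count is 2·(5)! = 240.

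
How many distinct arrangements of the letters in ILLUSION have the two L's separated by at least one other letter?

7560

There are 8!/(2!·2!) = 10080 arrangements of ILLUSION in total.
Arrangements with the L's together: treat LL as one letter, giving (7)!/(2!) = 2520.
Subtracting, 10080 − 2520 = 7560 arrangements keep the L's apart.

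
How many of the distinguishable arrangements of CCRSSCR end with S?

With the last slot taken by S, it remains to arrange the other 6 letters (CCRSCR).
Those 6 letters have C appearing 3 times and R appearing twice, giving (6)!/(3!·2!) = 60.

60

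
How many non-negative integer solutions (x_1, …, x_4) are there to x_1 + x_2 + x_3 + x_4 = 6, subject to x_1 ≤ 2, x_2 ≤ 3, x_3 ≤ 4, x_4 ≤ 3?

40

By stars and bars, unrestricted non-negative solutions to x_1+…+x_4 = 6 number C(6+3,3) = 84.
Subtract solutions that violate a single cap (substitute x_i' = x_i − (cap_i+1)): x_1 ≥ 3 gives C(6,3) = 20; x_2 ≥ 4 gives C(5,3) = 10; x_3 ≥ 5 gives C(4,3) = 4; x_4 ≥ 4 gives C(5,3) = 10. Together 44.
No two caps can be exceeded simultaneously, so the pair terms are all 0.
By inclusion–exclusion the count is 84 − 44 + 0 = 40.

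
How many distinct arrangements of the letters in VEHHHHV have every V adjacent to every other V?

Treat the 2 copies of V as a single block. The multiset to arrange is then {VV, E, H, H, H, H}, 6 items in all.
That gives (6)!/(4!) = 30 arrangements.

30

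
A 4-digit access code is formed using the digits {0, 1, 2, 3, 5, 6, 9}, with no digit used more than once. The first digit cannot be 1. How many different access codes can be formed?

720

The first digit has 7−1 = 6 choices (anything except 1).
The remaining 3 digits are filled from the other 6 symbols without repetition: 6 × 5 × 4 = 120.
Total: 6 × 120 = 720.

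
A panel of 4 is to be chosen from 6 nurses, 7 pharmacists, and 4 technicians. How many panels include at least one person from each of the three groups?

1176

Total 4-person selections from all 17: C(17,4) = 2380.
Subtract selections that omit an entire group: no nurses → C(11,4) = 330; no pharmacists → C(10,4) = 210; no technicians → C(13,4) = 715.
Add back selections omitting two groups (i.e. drawn from a single group): C(6,4) + C(7,4) + C(4,4) = 51.
By inclusion–exclusion: 2380 − 1255 + 51 = 1176.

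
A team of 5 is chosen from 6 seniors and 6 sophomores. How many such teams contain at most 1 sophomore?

96

Split by how many sophomores are chosen (0 through 1).
Sum: C(6,0)·C(6,5) + C(6,1)·C(6,4) = 6 + 90 = 96.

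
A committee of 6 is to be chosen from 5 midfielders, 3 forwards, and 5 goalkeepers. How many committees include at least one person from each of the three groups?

1450

Total 6-person selections from all 13: C(13,6) = 1716.
Selections missing a whole group: no midfielders → C(8,6) = 28; no forwards → C(10,6) = 210; no goalkeepers → C(8,6) = 28.
Add back selections omitting two groups (i.e. drawn from a single group): C(5,6) + C(3,6) + C(5,6) = 0.
By inclusion–exclusion: 1716 − 266 + 0 = 1450.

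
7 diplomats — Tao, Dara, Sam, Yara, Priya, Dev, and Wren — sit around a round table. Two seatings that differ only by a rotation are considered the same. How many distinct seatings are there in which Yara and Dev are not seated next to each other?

All circular seatings of 7 people number (6)! = 720.
Those with Yara next to Dev: fuse the pair into one unit and seat 6 units around a circle — 2·(5)! = 240.
Subtracting, 720 − 240 = 480.

480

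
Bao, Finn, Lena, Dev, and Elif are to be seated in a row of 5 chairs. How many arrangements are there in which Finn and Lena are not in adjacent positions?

There are 5! = 120 arrangements in all. If Finn and Lena are adjacent, merging them into one block gives 2·(4)! = 48 arrangements.
Complementary counting: 120 − 48 = 72.

72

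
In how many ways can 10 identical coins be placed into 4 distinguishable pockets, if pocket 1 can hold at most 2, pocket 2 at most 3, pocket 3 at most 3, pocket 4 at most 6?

29

Ignoring the caps, the number of non-negative solutions to x_1+…+x_4 = 10 is C(13,3) = 286.
Subtract solutions that violate a single cap (substitute x_i' = x_i − (cap_i+1)): x_1 ≥ 3 gives C(10,3) = 120; x_2 ≥ 4 gives C(9,3) = 84; x_3 ≥ 4 gives C(9,3) = 84; x_4 ≥ 7 gives C(6,3) = 20. Together 308.
Add back pairs where two caps are both exceeded: 20 + 20 + 1 + 10 + 0 + 0 = 51.
By inclusion–exclusion the count is 286 − 308 + 51 = 29.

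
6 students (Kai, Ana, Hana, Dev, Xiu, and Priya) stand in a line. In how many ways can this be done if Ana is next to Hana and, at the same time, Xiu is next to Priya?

96

Treat {Ana,Hana} as one block (2 orders) and {Xiu,Priya} as another (2 orders).
That leaves 4 units to arrange: 2 × 2 × 4! = 4 × 24 = 96.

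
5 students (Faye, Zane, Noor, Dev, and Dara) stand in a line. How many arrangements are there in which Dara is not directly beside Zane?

72

Of the 5! = 120 arrangements, those with Dara and Zane adjacent number 2 × 4! = 48 (treat the pair as a block with 2 internal orders).
So 120 − 48 = 72 arrangements keep them apart.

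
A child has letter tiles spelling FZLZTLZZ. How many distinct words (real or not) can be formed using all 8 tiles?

FZLZTLZZ has 8 letters with L appearing twice and Z appearing 4 times.
The number of distinct arrangements is 8!/(4!·2!) = 40320/48 = 840.

840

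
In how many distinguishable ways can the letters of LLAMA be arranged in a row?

30

Letter multiplicities in LLAMA: A×2, L×2, M×1.
Dividing 5! = 120 by 2!·2! = 4 for the repeated letters gives 30.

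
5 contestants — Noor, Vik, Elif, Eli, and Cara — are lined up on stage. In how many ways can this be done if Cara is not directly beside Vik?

72

Of the 5! = 120 arrangements, those with Cara and Vik adjacent number 2 × 4! = 48 (treat the pair as a block with 2 internal orders).
Complementary counting: 120 − 48 = 72.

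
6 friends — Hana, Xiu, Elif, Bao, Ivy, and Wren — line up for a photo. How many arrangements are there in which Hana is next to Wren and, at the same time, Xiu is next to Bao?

Treat {Hana,Wren} as one block (2 orders) and {Xiu,Bao} as another (2 orders).
That leaves 4 units to arrange: 2 × 2 × 4! = 4 × 24 = 96.

96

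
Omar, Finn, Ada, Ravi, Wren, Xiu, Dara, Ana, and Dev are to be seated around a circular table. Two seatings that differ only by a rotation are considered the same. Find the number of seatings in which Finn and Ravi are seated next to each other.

10080

Glue Finn and Ravi into a block (2 internal orders). Seating 8 units around a circle gives (7)! arrangements.
So 2 × (7)! = 2 × 5040 = 10080.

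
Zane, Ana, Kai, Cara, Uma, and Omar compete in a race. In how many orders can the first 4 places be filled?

This is an ordered selection of 4 from 6: P(6,4).
That gives 6 × 5 × 4 × 3 = 360.

360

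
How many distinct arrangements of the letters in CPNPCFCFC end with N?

With the last slot taken by N, it remains to arrange the other 8 letters (CPPCFCFC).
Those 8 letters have C appearing 4 times, F appearing twice, and P appearing twice, giving (8)!/(4!·2!·2!) = 420.

420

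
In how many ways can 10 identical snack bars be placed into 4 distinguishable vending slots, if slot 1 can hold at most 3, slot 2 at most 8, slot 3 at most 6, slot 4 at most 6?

By stars and bars, unrestricted non-negative solutions to x_1+…+x_4 = 10 number C(10+3,3) = 286.
Subtract solutions that violate a single cap (substitute x_i' = x_i − (cap_i+1)): x_1 ≥ 4 gives C(9,3) = 84; x_2 ≥ 9 gives C(4,3) = 4; x_3 ≥ 7 gives C(6,3) = 20; x_4 ≥ 7 gives C(6,3) = 20. Together 128.
No two caps can be exceeded simultaneously, so the pair terms are all 0.
By inclusion–exclusion the count is 286 − 128 + 0 = 158.

158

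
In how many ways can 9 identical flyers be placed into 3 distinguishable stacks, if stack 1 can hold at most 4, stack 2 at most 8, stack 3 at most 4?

24

Ignoring the caps, the number of non-negative solutions to x_1+…+x_3 = 9 is C(11,2) = 55.
Subtract solutions that violate a single cap (substitute x_i' = x_i − (cap_i+1)): x_1 ≥ 5 gives C(6,2) = 15; x_2 ≥ 9 gives C(2,2) = 1; x_3 ≥ 5 gives C(6,2) = 15. Together 31.
No two caps can be exceeded simultaneously, so the pair terms are all 0.
By inclusion–exclusion the count is 55 − 31 + 0 = 24.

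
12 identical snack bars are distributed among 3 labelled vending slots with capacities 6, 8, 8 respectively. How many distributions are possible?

50

By stars and bars, unrestricted non-negative solutions to x_1+…+x_3 = 12 number C(12+2,2) = 91.
Subtract solutions that violate a single cap (substitute x_i' = x_i − (cap_i+1)): x_1 ≥ 7 gives C(7,2) = 21; x_2 ≥ 9 gives C(5,2) = 10; x_3 ≥ 9 gives C(5,2) = 10. Together 41.
No two caps can be exceeded simultaneously, so the pair terms are all 0.
By inclusion–exclusion the count is 91 − 41 + 0 = 50.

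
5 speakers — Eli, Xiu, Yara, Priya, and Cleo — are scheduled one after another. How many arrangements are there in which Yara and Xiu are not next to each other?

There are 5! = 120 arrangements in all. If Yara and Xiu are adjacent, merging them into one block gives 2·(4)! = 48 arrangements.
Complementary counting: 120 − 48 = 72.

72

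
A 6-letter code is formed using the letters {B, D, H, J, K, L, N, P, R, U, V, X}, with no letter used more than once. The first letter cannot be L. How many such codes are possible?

609840

The first letter has 12−1 = 11 choices (anything except L).
The remaining 5 letters are filled from the other 11 symbols without repetition: 11 × 10 × 9 × 8 × 7 = 55440.
Total: 11 × 55440 = 609840.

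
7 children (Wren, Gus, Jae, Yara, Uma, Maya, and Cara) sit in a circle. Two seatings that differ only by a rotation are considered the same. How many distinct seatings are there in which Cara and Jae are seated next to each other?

Glue Cara and Jae into a block (2 internal orders). Seating 6 units around a circle gives (5)! arrangements.
So 2 × (5)! = 2 × 120 = 240.

240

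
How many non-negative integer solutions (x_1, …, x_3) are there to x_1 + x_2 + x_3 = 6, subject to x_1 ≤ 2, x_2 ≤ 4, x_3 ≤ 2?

Without the upper bounds there are C(8,2) = 28 ways to split 6 among 3 variables.
Subtract solutions that violate a single cap (substitute x_i' = x_i − (cap_i+1)): x_1 ≥ 3 gives C(5,2) = 10; x_2 ≥ 5 gives C(3,2) = 3; x_3 ≥ 3 gives C(5,2) = 10. Together 23.
Add back pairs where two caps are both exceeded: 0 + 1 + 0 = 1.
By inclusion–exclusion the count is 28 − 23 + 1 = 6.

6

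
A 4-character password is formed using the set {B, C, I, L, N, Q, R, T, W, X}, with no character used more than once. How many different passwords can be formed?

With no repetition, fill the 4 characters in order: 10 choices, then 9, down to 7.
10 × 9 × 8 × 7 = 5040.

5040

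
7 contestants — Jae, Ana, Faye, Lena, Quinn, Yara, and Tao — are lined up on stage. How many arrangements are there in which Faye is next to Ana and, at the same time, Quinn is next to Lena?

Treat {Faye,Ana} as one block (2 orders) and {Quinn,Lena} as another (2 orders).
That leaves 5 units to arrange: 2 × 2 × 5! = 4 × 120 = 480.

480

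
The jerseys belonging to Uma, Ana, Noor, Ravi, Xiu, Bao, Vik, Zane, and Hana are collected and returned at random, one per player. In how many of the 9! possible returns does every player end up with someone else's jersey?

133496

This is the derangement count D_9: permutations of 9 items with no fixed point.
By inclusion–exclusion this is Σ_{j=0}^{9} (−1)^j C(9,j)·(9−j)!.
Computing: 362880 − 362880 + 181440 − 60480 + 15120 − 3024 + 504 − 72 + 9 − 1 = 133496.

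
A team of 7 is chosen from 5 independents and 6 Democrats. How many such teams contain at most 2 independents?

65

Split by how many independents are chosen (0 through 2).
Sum: C(5,0)·C(6,7) + C(5,1)·C(6,6) + C(5,2)·C(6,5) = 0 + 5 + 60 = 65.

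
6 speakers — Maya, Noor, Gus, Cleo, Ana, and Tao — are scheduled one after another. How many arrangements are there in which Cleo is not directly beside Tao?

480

There are 6! = 720 arrangements in all. If Cleo and Tao are adjacent, merging them into one block gives 2·(5)! = 240 arrangements.
So 720 − 240 = 480 arrangements keep them apart.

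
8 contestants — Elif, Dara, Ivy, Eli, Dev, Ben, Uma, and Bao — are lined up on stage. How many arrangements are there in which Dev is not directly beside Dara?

Of the 8! = 40320 arrangements, those with Dev and Dara adjacent number 2 × 7! = 10080 (treat the pair as a block with 2 internal orders).
Complementary counting: 40320 − 10080 = 30240.

30240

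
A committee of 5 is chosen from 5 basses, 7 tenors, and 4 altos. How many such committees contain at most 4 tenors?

Split by how many tenors are chosen (0 through 4).
Sum: C(7,0)·C(9,5) + C(7,1)·C(9,4) + C(7,2)·C(9,3) + C(7,3)·C(9,2) + C(7,4)·C(9,1) = 126 + 882 + 1764 + 1260 + 315 = 4347.

4347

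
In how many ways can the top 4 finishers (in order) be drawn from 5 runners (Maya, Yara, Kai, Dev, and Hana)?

This is an ordered selection of 4 from 5: P(5,4).
That gives 5 × 4 × 3 × 2 = 120.

120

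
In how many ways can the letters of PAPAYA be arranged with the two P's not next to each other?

There are 6!/(3!·2!) = 60 arrangements of PAPAYA in total.
If the two P's are adjacent, glue them into one block, leaving 5 items to arrange: (5)!/(3!) = 20 ways.
Hence 60 − 20 = 40.

40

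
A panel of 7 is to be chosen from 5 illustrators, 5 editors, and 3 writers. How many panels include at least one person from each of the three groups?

Total 7-person selections from all 13: C(13,7) = 1716.
Subtract selections that omit an entire group: no illustrators → C(8,7) = 8; no editors → C(8,7) = 8; no writers → C(10,7) = 120.
Add back selections omitting two groups (i.e. drawn from a single group): C(5,7) + C(5,7) + C(3,7) = 0.
By inclusion–exclusion: 1716 − 136 + 0 = 1580.

1580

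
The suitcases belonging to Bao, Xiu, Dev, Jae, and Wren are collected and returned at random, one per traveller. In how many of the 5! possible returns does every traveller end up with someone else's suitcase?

44

This is the derangement count D_5: permutations of 5 items with no fixed point.
By inclusion–exclusion this is Σ_{j=0}^{5} (−1)^j C(5,j)·(5−j)!.
Computing: 120 − 120 + 60 − 20 + 5 − 1 = 44.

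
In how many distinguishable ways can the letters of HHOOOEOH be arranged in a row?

280

The 8 letters of HHOOOEOH have repeats: H appearing 3 times and O appearing 4 times.
So there are 8! / (4!·3!) = 280 distinguishable arrangements.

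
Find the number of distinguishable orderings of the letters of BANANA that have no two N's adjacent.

40

Total arrangements of BANANA: 6!/(3!·2!) = 60.
If the two N's are adjacent, glue them into one block, leaving 5 items to arrange: (5)!/(3!) = 20 ways.
Subtracting, 60 − 20 = 40 arrangements keep the N's apart.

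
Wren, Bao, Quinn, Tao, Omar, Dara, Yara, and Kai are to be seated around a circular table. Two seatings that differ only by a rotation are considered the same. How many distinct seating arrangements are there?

5040

Around a circle, 8 distinct people have 8!/8 = (7)! = 5040 rotationally distinct seatings.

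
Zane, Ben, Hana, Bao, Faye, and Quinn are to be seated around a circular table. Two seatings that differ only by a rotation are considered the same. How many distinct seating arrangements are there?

120

Fix one person's seat to break rotational symmetry; the remaining 5 people can be arranged in (5)! = 120 ways.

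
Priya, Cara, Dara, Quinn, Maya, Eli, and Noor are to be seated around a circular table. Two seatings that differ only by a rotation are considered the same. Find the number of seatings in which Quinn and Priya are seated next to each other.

Treat {Quinn, Priya} as one unit (2 internal orders) and seat the resulting 6 units around the table: (5)! circular arrangements.
So 2 × (5)! = 2 × 120 = 240.

240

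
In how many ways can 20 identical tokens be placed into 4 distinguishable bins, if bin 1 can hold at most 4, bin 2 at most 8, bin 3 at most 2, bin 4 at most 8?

Without the upper bounds there are C(23,3) = 1771 ways to split 20 among 4 bins.
Subtract solutions that violate a single cap (substitute x_i' = x_i − (cap_i+1)): x_1 ≥ 5 gives C(18,3) = 816; x_2 ≥ 9 gives C(14,3) = 364; x_3 ≥ 3 gives C(20,3) = 1140; x_4 ≥ 9 gives C(14,3) = 364. Together 2684.
Add back pairs where two caps are both exceeded: 84 + 455 + 84 + 165 + 10 + 165 = 963.
Subtract triples: 20 + 0 + 20 + 0 = 40.
By inclusion–exclusion the count is 1771 − 2684 + 963 − 40 = 10.

10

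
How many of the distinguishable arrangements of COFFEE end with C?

Fix C in the last position and arrange the remaining 5 letters.
Those 5 letters have E appearing twice and F appearing twice, giving (5)!/(2!·2!) = 30.

30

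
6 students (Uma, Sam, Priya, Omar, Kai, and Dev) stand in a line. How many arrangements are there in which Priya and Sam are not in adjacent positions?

Of the 6! = 720 arrangements, those with Priya and Sam adjacent number 2 × 5! = 240 (treat the pair as a block with 2 internal orders).
Complementary counting: 720 − 240 = 480.

480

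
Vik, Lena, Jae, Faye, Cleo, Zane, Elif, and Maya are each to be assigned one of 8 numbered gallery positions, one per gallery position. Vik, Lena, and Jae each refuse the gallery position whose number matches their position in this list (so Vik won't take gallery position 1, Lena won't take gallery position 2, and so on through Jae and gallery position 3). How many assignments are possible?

27240

Let Aᵢ (for i ∈ {1, 2, 3}) be the placements that put person i in their forbidden gallery position. Any j of these fix j positions, leaving (8−j)! ways to fill the rest, and there are C(3,j) ways to pick which j.
By inclusion–exclusion, the number of valid placements is Σ_{j=0}^{3} (−1)^j C(3,j)·(8−j)!.
Computing: 40320 − 15120 + 2160 − 120 = 27240.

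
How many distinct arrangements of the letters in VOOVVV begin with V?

10

With the first slot taken by V, it remains to arrange the other 5 letters (OOVVV).
Those 5 letters have O appearing twice and V appearing 3 times, giving (5)!/(3!·2!) = 10.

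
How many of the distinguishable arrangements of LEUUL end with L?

Fix L in the last position and arrange the remaining 4 letters.
Those 4 letters have U appearing twice, giving (4)!/(2!) = 12.

12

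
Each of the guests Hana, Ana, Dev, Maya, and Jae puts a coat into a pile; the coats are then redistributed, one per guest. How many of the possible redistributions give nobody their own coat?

44

Count assignments avoiding every fixed point. For any j of the 5 guests fixed to their own coat, the other 5−j can be arranged in (5−j)! ways.
By inclusion–exclusion this is Σ_{j=0}^{5} (−1)^j C(5,j)·(5−j)!.
Computing: 120 − 120 + 60 − 20 + 5 − 1 = 44.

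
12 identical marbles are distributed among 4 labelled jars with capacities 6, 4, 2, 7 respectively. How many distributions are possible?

By stars and bars, unrestricted non-negative solutions to x_1+…+x_4 = 12 number C(12+3,3) = 455.
Subtract solutions that violate a single cap (substitute x_i' = x_i − (cap_i+1)): x_1 ≥ 7 gives C(8,3) = 56; x_2 ≥ 5 gives C(10,3) = 120; x_3 ≥ 3 gives C(12,3) = 220; x_4 ≥ 8 gives C(7,3) = 35. Together 431.
Add back pairs where two caps are both exceeded: 1 + 10 + 0 + 35 + 0 + 4 = 50.
By inclusion–exclusion the count is 455 − 431 + 50 = 74.

74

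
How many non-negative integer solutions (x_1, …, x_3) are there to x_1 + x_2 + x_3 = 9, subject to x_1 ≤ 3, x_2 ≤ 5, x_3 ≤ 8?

Ignoring the caps, the number of non-negative solutions to x_1+…+x_3 = 9 is C(11,2) = 55.
Subtract solutions that violate a single cap (substitute x_i' = x_i − (cap_i+1)): x_1 ≥ 4 gives C(7,2) = 21; x_2 ≥ 6 gives C(5,2) = 10; x_3 ≥ 9 gives C(2,2) = 1. Together 32.
No two caps can be exceeded simultaneously, so the pair terms are all 0.
By inclusion–exclusion the count is 55 − 32 + 0 = 23.

23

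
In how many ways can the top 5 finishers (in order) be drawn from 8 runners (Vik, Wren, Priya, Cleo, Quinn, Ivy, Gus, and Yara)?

This is an ordered selection of 5 from 8: P(8,5).
That gives 8 × 7 × 6 × 5 × 4 = 6720.

6720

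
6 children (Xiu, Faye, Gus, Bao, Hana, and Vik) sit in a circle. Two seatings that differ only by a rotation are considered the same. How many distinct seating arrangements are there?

120

Around a circle, 6 distinct people have 6!/6 = (5)! = 120 rotationally distinct seatings.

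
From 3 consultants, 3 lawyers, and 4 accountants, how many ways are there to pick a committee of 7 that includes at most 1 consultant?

Split by how many consultants are chosen (0 through 1).
Sum: C(3,0)·C(7,7) + C(3,1)·C(7,6) = 1 + 21 = 22.

22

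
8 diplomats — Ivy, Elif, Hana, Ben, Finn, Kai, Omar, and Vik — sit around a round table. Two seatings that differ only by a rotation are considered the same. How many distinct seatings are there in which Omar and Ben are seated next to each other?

Treat {Omar, Ben} as one unit (2 internal orders) and seat the resulting 7 units around the table: (6)! circular arrangements.
So 2 × (6)! = 2 × 720 = 1440.

1440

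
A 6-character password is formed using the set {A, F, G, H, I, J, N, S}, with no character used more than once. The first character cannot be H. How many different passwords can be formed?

The first character has 8−1 = 7 choices (anything except H).
The remaining 5 characters are filled from the other 7 symbols without repetition: 7 × 6 × 5 × 4 × 3 = 2520.
Total: 7 × 2520 = 17640.

17640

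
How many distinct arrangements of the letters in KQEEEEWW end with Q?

105

With the last slot taken by Q, it remains to arrange the other 7 letters (KEEEEWW).
Those 7 letters have E appearing 4 times and W appearing twice, giving (7)!/(4!·2!) = 105.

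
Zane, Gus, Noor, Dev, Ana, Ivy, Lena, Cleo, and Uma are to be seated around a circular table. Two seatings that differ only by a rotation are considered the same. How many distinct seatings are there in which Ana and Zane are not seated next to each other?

All circular seatings of 9 people number (8)! = 40320.
Those with Ana next to Zane: fuse the pair into one unit and seat 8 units around a circle — 2·(7)! = 10080.
Subtracting, 40320 − 10080 = 30240.

30240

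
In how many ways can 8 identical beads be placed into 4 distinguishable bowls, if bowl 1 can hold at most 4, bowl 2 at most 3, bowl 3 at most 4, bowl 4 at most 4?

Without the upper bounds there are C(11,3) = 165 ways to split 8 among 4 bowls.
Subtract solutions that violate a single cap (substitute x_i' = x_i − (cap_i+1)): x_1 ≥ 5 gives C(6,3) = 20; x_2 ≥ 4 gives C(7,3) = 35; x_3 ≥ 5 gives C(6,3) = 20; x_4 ≥ 5 gives C(6,3) = 20. Together 95.
No two caps can be exceeded simultaneously, so the pair terms are all 0.
By inclusion–exclusion the count is 165 − 95 + 0 = 70.

70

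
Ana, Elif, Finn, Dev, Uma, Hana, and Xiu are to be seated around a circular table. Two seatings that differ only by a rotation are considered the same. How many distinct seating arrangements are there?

Around a circle, 7 distinct people have 7!/7 = (6)! = 720 rotationally distinct seatings.

720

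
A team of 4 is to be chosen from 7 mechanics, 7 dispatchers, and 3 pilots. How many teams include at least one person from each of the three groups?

1029

Total 4-person selections from all 17: C(17,4) = 2380.
Subtract selections that omit an entire group: no mechanics → C(10,4) = 210; no dispatchers → C(10,4) = 210; no pilots → C(14,4) = 1001.
Add back selections omitting two groups (i.e. drawn from a single group): C(7,4) + C(7,4) + C(3,4) = 70.
By inclusion–exclusion: 2380 − 1421 + 70 = 1029.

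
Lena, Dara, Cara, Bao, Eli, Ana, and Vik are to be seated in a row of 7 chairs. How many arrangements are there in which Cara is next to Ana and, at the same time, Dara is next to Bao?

Treat {Cara,Ana} as one block (2 orders) and {Dara,Bao} as another (2 orders).
That leaves 5 units to arrange: 2 × 2 × 5! = 4 × 120 = 480.

480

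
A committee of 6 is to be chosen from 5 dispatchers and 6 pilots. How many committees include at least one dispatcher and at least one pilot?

With no constraint there are C(11,6) = 462 possible selections.
Selections missing a whole group: no dispatchers → C(6,6) = 1; no pilots → C(5,6) = 0.
Both groups omitted at once is impossible, so 462 − 1 = 461.

461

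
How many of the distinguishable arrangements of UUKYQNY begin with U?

With the first slot taken by U, it remains to arrange the other 6 letters (UKYQNY).
Those 6 letters have Y appearing twice, giving (6)!/(2!) = 360.

360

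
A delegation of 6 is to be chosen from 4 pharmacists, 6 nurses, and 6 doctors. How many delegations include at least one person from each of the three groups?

With no constraint there are C(16,6) = 8008 possible selections.
Subtract selections that omit an entire group: no pharmacists → C(12,6) = 924; no nurses → C(10,6) = 210; no doctors → C(10,6) = 210.
Add back selections omitting two groups (i.e. drawn from a single group): C(4,6) + C(6,6) + C(6,6) = 2.
By inclusion–exclusion: 8008 − 1344 + 2 = 6666.

6666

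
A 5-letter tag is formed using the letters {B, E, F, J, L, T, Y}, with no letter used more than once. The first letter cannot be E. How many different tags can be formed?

The first letter has 7−1 = 6 choices (anything except E).
The remaining 4 letters are filled from the other 6 symbols without repetition: 6 × 5 × 4 × 3 = 360.
Total: 6 × 360 = 2160.

2160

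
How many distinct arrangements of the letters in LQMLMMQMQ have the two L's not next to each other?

980

There are 9!/(4!·3!·2!) = 1260 arrangements of LQMLMMQMQ in total.
Arrangements with the L's together: treat LL as one letter, giving (8)!/(4!·3!) = 280.
Subtracting, 1260 − 280 = 980 arrangements keep the L's apart.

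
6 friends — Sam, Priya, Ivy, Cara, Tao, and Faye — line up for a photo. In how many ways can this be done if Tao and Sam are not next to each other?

480

There are 6! = 720 arrangements in all. If Tao and Sam are adjacent, merging them into one block gives 2·(5)! = 240 arrangements.
Complementary counting: 720 − 240 = 480.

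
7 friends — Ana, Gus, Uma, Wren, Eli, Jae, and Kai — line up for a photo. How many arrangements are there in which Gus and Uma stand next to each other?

Glue Gus and Uma into one block (2 internal orders), leaving 6 units to arrange in a row.
So the count is 2·(6)! = 1440.

1440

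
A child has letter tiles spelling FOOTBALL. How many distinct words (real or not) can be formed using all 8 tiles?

Letter multiplicities in FOOTBALL: A×1, B×1, F×1, L×2, O×2, T×1.
So there are 8! / (2!·2!) = 10080 distinguishable arrangements.

10080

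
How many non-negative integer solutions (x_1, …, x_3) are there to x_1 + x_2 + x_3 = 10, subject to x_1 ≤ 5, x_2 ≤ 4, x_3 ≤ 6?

20

By stars and bars, unrestricted non-negative solutions to x_1+…+x_3 = 10 number C(10+2,2) = 66.
Subtract solutions that violate a single cap (substitute x_i' = x_i − (cap_i+1)): x_1 ≥ 6 gives C(6,2) = 15; x_2 ≥ 5 gives C(7,2) = 21; x_3 ≥ 7 gives C(5,2) = 10. Together 46.
No two caps can be exceeded simultaneously, so the pair terms are all 0.
By inclusion–exclusion the count is 66 − 46 + 0 = 20.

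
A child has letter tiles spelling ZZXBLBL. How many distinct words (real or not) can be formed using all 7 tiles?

The 7 letters of ZZXBLBL have repeats: B appearing twice, L appearing twice, and Z appearing twice.
The number of distinct arrangements is 7!/(2!·2!·2!) = 5040/8 = 630.

630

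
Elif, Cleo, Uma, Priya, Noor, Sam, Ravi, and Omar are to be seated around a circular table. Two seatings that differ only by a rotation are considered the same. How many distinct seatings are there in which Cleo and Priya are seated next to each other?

Glue Cleo and Priya into a block (2 internal orders). Seating 7 units around a circle gives (6)! arrangements.
So 2 × (6)! = 2 × 720 = 1440.

1440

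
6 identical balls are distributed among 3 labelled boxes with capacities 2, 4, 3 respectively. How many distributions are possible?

9

By stars and bars, unrestricted non-negative solutions to x_1+…+x_3 = 6 number C(6+2,2) = 28.
Subtract solutions that violate a single cap (substitute x_i' = x_i − (cap_i+1)): x_1 ≥ 3 gives C(5,2) = 10; x_2 ≥ 5 gives C(3,2) = 3; x_3 ≥ 4 gives C(4,2) = 6. Together 19.
No two caps can be exceeded simultaneously, so the pair terms are all 0.
By inclusion–exclusion the count is 28 − 19 + 0 = 9.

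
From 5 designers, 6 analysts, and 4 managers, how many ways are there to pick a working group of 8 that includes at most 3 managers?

Split by how many managers are chosen (0 through 3).
Sum: C(4,0)·C(11,8) + C(4,1)·C(11,7) + C(4,2)·C(11,6) + C(4,3)·C(11,5) = 165 + 1320 + 2772 + 1848 = 6105.

6105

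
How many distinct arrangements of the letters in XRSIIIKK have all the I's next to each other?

360

Treat the 3 copies of I as a single block. The multiset to arrange is then {III, K, K, R, S, X}, 6 items in all.
That gives (6)!/(2!) = 360 arrangements.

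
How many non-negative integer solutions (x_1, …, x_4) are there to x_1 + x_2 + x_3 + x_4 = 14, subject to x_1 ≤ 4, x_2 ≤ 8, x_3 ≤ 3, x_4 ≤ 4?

Without the upper bounds there are C(17,3) = 680 ways to split 14 among 4 variables.
Subtract solutions that violate a single cap (substitute x_i' = x_i − (cap_i+1)): x_1 ≥ 5 gives C(12,3) = 220; x_2 ≥ 9 gives C(8,3) = 56; x_3 ≥ 4 gives C(13,3) = 286; x_4 ≥ 5 gives C(12,3) = 220. Together 782.
Add back pairs where two caps are both exceeded: 1 + 56 + 35 + 4 + 1 + 56 = 153.
Subtract triples: 0 + 0 + 1 + 0 = 1.
By inclusion–exclusion the count is 680 − 782 + 153 − 1 = 50.

50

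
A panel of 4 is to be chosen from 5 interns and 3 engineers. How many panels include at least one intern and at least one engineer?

65

With no constraint there are C(8,4) = 70 possible selections.
Selections missing a whole group: no interns → C(3,4) = 0; no engineers → C(5,4) = 5.
Both groups omitted at once is impossible, so 70 − 5 = 65.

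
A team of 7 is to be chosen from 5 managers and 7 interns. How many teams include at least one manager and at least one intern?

791

Total 7-person selections from all 12: C(12,7) = 792.
Selections missing a whole group: no managers → C(7,7) = 1; no interns → C(5,7) = 0.
Both groups omitted at once is impossible, so 792 − 1 = 791.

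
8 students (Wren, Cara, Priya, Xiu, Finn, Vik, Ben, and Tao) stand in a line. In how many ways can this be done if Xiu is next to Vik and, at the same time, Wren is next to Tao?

2880

Treat {Xiu,Vik} as one block (2 orders) and {Wren,Tao} as another (2 orders).
That leaves 6 units to arrange: 2 × 2 × 6! = 4 × 720 = 2880.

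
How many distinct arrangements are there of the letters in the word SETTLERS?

Letter multiplicities in SETTLERS: E×2, L×1, R×1, S×2, T×2.
So there are 8! / (2!·2!·2!) = 5040 distinguishable arrangements.

5040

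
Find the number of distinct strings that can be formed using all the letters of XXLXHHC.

The 7 letters of XXLXHHC have repeats: H appearing twice and X appearing 3 times.
The number of distinct arrangements is 7!/(3!·2!) = 5040/12 = 420.

420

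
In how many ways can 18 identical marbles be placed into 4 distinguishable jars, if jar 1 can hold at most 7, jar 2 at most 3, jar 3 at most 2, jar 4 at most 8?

10

Without the upper bounds there are C(21,3) = 1330 ways to split 18 among 4 jars.
Subtract solutions that violate a single cap (substitute x_i' = x_i − (cap_i+1)): x_1 ≥ 8 gives C(13,3) = 286; x_2 ≥ 4 gives C(17,3) = 680; x_3 ≥ 3 gives C(18,3) = 816; x_4 ≥ 9 gives C(12,3) = 220. Together 2002.
Add back pairs where two caps are both exceeded: 84 + 120 + 4 + 364 + 56 + 84 = 712.
Subtract triples: 20 + 0 + 0 + 10 = 30.
By inclusion–exclusion the count is 1330 − 2002 + 712 − 30 = 10.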